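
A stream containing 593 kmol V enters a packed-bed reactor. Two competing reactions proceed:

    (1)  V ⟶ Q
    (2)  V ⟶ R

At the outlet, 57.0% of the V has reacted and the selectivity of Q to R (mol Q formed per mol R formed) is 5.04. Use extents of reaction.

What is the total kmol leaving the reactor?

Conversion of V: V consumed = 0.57 × 593 = 338 kmol = 1ξ₁ + 1ξ₂.
Selectivity: 1ξ₁ / (1ξ₂) = 5.04 → ξ₁ = 5.04 ξ₂.
Substitute: (1·5.04 + 1) ξ₂ = 338 → ξ₂ = 55.96 kmol, ξ₁ = 282 kmol.
Outlet amounts (n = n₀ + Σ ν·ξ):
  V: 593 − 1(282) − 1(55.96) = 255
  Q: 0 + 1(282) = 282
  R: 0 + 1(55.96) = 55.96
Total out = 255 + 282 + 55.96 = 593 kmol.

593 kmol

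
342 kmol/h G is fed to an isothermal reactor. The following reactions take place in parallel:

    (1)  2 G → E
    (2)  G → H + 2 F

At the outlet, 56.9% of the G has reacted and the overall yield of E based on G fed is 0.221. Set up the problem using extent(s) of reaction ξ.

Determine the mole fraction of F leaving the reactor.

0.246

Yield of E: 1ξ₁ / 342 = 0.221 → ξ₁ = 75.58 kmol/h.
Conversion of G: 2ξ₁ + 1ξ₂ = 0.569 × 342 = 194.6 → ξ₂ = 43.43 kmol/h.
Outlet amounts (n = n₀ + Σ ν·ξ):
  G: 342 − 2(75.58) − 1(43.43) = 147.4
  E: 0 + 1(75.58) = 75.58
  H: 0 + 1(43.43) = 43.43
  F: 0 + 2(43.43) = 86.87
Total out = 353.3 kmol/h; y_F = 86.87 / 353.3 = 0.2459.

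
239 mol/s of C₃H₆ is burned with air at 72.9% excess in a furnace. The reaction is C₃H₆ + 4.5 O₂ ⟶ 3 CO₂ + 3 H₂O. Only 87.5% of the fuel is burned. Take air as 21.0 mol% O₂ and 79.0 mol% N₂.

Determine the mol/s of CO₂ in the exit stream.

Stoichiometric O₂ = 4.5 × 239 = 1076 mol/s; O₂ fed = 1076 × 1.729 = 1860 mol/s.
N₂ fed = 1860 × 79/21 = 6995 mol/s.
Fuel reacted = 0.875 × 239 → ξ = 209.1 mol/s.
Outlet (n = n₀ + ν ξ):
  C₃H₆: 239 − 1(209.1) = 29.88
  O₂: 1860 − 4.5(209.1) = 918.5
  N₂: 6995 (inert)
  CO₂: 0 + 3(209.1) = 627.4
  H₂O: 0 + 3(209.1) = 627.4

627 mol/s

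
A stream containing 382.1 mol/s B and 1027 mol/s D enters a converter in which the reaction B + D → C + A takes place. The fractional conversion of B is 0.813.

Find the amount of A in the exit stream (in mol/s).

B reacted = 0.813 × 382.1 = 310.6 mol/s; ν_B = −1, so ξ = 310.6/1 = 310.6 mol/s.
Outlet amounts (n = n₀ + ν ξ):
  B: 382.1 − 1(310.6) = 71.45
  D: 1027 − 1(310.6) = 716.4
  C: 0 + 1(310.6) = 310.6
  A: 0 + 1(310.6) = 310.6

311 mol/s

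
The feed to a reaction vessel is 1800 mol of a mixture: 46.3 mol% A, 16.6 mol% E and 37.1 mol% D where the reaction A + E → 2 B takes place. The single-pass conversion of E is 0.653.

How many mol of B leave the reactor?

E reacted = 0.653 × 298.8 = 195.1 mol; ν_E = −1, so ξ = 195.1/1 = 195.1 mol.
Outlet amounts (n = n₀ + ν ξ):
  A: 833.4 − 1(195.1) = 638.3
  E: 298.8 − 1(195.1) = 103.7
  B: 0 + 2(195.1) = 390.2
  D: 667.8 (inert)

390 mol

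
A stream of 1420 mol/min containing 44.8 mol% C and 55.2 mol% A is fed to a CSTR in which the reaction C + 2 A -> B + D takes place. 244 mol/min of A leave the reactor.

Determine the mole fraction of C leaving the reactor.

For A: n = n₀ − 2ξ → 244 = 783.8 − 2ξ, giving ξ = 269.9 mol/min.
Outlet amounts (n = n₀ + ν ξ):
  C: 636.2 − 1(269.9) = 366.2
  A: 783.8 − 2(269.9) = 244
  B: 0 + 1(269.9) = 269.9
  D: 0 + 1(269.9) = 269.9
Total out = 1150 mol/min; y_C = 366.2 / 1150 = 0.3184.

0.318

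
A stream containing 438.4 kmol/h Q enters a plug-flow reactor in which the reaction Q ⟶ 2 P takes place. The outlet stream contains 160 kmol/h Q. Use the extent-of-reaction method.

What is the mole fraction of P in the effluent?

For Q: n = n₀ − 1ξ → 160 = 438.4 − 1ξ, giving ξ = 278.4 kmol/h.
Outlet amounts (n = n₀ + ν ξ):
  Q: 438.4 − 1(278.4) = 160
  P: 0 + 2(278.4) = 556.8
Total out = 716.8 kmol/h; y_P = 556.8 / 716.8 = 0.7768.

0.777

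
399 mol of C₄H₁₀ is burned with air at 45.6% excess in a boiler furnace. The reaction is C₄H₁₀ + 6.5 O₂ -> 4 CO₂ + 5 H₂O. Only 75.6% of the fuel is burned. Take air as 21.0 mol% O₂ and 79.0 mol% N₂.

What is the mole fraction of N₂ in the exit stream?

Stoichiometric O₂ = 6.5 × 399 = 2594 mol; O₂ fed = 2594 × 1.456 = 3776 mol.
N₂ fed = 3776 × 79/21 = 14210 mol.
Fuel reacted = 0.756 × 399 → ξ = 301.6 mol.
Outlet (n = n₀ + ν ξ):
  C₄H₁₀: 399 − 1(301.6) = 97.36
  O₂: 3776 − 6.5(301.6) = 1815
  N₂: 14210 (inert)
  CO₂: 0 + 4(301.6) = 1207
  H₂O: 0 + 5(301.6) = 1508
Total out = 18830 mol; y_N₂ = 14210 / 18830 = 0.7543.

0.754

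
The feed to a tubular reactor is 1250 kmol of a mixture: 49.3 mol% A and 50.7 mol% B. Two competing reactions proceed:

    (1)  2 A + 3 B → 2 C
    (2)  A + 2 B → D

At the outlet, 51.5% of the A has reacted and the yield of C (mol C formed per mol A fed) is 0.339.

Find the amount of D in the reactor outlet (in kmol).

108 kmol

Yield of C: 2ξ₁ / 616.2 = 0.339 → ξ₁ = 104.5 kmol.
Conversion of A: 2ξ₁ + 1ξ₂ = 0.515 × 616.2 = 317.4 → ξ₂ = 108.5 kmol.
Outlet amounts (n = n₀ + Σ ν·ξ):
  A: 616.2 − 2(104.5) − 1(108.5) = 298.9
  B: 633.8 − 3(104.5) − 2(108.5) = 103.5
  C: 0 + 2(104.5) = 208.9
  D: 0 + 1(108.5) = 108.5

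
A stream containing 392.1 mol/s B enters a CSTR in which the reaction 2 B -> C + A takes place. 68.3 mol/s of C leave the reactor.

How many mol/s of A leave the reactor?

For C: n = n₀ + 1ξ → 68.3 = 0 + 1ξ, giving ξ = 68.3 mol/s.
Outlet amounts (n = n₀ + ν ξ):
  B: 392.1 − 2(68.3) = 255.5
  C: 0 + 1(68.3) = 68.3
  A: 0 + 1(68.3) = 68.3

68.3 mol/s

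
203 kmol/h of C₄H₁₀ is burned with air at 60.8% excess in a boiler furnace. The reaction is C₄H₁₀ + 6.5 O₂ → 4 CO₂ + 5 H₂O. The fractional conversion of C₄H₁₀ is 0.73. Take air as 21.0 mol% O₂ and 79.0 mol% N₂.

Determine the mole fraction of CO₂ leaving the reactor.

0.0563

Stoichiometric O₂ = 6.5 × 203 = 1320 kmol/h; O₂ fed = 1320 × 1.608 = 2122 kmol/h.
N₂ fed = 2122 × 79/21 = 7982 kmol/h.
Fuel reacted = 0.73 × 203 → ξ = 148.2 kmol/h.
Outlet (n = n₀ + ν ξ):
  C₄H₁₀: 203 − 1(148.2) = 54.81
  O₂: 2122 − 6.5(148.2) = 1159
  N₂: 7982 (inert)
  CO₂: 0 + 4(148.2) = 592.8
  H₂O: 0 + 5(148.2) = 741
Total out = 10530 kmol/h; y_CO₂ = 592.8 / 10530 = 0.0563.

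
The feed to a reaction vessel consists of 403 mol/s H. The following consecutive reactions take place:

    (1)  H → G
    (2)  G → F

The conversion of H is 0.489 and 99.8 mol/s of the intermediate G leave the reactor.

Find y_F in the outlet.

0.241

Conversion of H: H consumed = 1ξ₁ = 0.489 × 403 → ξ₁ = 197.1 mol/s.
G balance: n_G = 0 + 1ξ₁ − 1ξ₂ = 99.8 → ξ₂ = (1·197.1 − 99.8)/1 = 97.27 mol/s.
Outlet amounts (n = n₀ + Σ ν·ξ):
  H: 403 − 1(197.1) = 205.9
  G: 0 + 1(197.1) − 1(97.27) = 99.8
  F: 0 + 1(97.27) = 97.27
Total out = 403 mol/s; y_F = 97.27 / 403 = 0.2414.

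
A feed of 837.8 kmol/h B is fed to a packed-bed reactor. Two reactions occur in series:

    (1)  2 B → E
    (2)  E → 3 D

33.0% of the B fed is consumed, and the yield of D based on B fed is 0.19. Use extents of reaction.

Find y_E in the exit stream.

Conversion of B: B consumed = 2ξ₁ = 0.33 × 837.8 → ξ₁ = 138.2 kmol/h.
Yield of D: 3ξ₂ / 837.8 = 0.19 → ξ₂ = 53.06 kmol/h.
Outlet amounts (n = n₀ + Σ ν·ξ):
  B: 837.8 − 2(138.2) = 561.3
  E: 0 + 1(138.2) − 1(53.06) = 85.18
  D: 0 + 3(53.06) = 159.2
Total out = 805.7 kmol/h; y_E = 85.18 / 805.7 = 0.1057.

0.106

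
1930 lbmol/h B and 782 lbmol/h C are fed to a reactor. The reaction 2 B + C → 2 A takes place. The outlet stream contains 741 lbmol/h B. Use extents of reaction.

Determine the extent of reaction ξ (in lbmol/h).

For B: n = n₀ − 2ξ → 741 = 1930 − 2ξ, giving ξ = 594.5 lbmol/h.
Outlet amounts (n = n₀ + ν ξ):
  B: 1930 − 2(594.5) = 741
  C: 782 − 1(594.5) = 187.5
  A: 0 + 2(594.5) = 1189

ξ = 594 lbmol/h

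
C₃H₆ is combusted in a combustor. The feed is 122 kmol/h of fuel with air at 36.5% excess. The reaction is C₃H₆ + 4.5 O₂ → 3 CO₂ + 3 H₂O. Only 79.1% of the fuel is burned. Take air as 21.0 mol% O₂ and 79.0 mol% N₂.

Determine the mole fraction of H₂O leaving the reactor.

0.0774

Stoichiometric O₂ = 4.5 × 122 = 549 kmol/h; O₂ fed = 549 × 1.365 = 749.4 kmol/h.
N₂ fed = 749.4 × 79/21 = 2819 kmol/h.
Fuel reacted = 0.791 × 122 → ξ = 96.5 kmol/h.
Outlet (n = n₀ + ν ξ):
  C₃H₆: 122 − 1(96.5) = 25.5
  O₂: 749.4 − 4.5(96.5) = 315.1
  N₂: 2819 (inert)
  CO₂: 0 + 3(96.5) = 289.5
  H₂O: 0 + 3(96.5) = 289.5
Total out = 3739 kmol/h; y_H₂O = 289.5 / 3739 = 0.07743.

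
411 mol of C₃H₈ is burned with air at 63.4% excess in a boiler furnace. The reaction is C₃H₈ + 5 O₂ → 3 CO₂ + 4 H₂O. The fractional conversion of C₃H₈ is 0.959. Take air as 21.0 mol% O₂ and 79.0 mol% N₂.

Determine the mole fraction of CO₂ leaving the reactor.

Stoichiometric O₂ = 5 × 411 = 2055 mol; O₂ fed = 2055 × 1.634 = 3358 mol.
N₂ fed = 3358 × 79/21 = 12630 mol.
Fuel reacted = 0.959 × 411 → ξ = 394.1 mol.
Outlet (n = n₀ + ν ξ):
  C₃H₈: 411 − 1(394.1) = 16.85
  O₂: 3358 − 5(394.1) = 1387
  N₂: 12630 (inert)
  CO₂: 0 + 3(394.1) = 1182
  H₂O: 0 + 4(394.1) = 1577
Total out = 16800 mol; y_CO₂ = 1182 / 16800 = 0.0704.

0.0704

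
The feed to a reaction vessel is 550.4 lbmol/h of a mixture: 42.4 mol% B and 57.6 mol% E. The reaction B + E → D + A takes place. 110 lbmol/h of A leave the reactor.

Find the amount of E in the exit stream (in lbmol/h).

For A: n = n₀ + 1ξ → 110 = 0 + 1ξ, giving ξ = 110 lbmol/h.
Outlet amounts (n = n₀ + ν ξ):
  B: 233.4 − 1(110) = 123.4
  E: 317 − 1(110) = 207
  D: 0 + 1(110) = 110
  A: 0 + 1(110) = 110

207 lbmol/h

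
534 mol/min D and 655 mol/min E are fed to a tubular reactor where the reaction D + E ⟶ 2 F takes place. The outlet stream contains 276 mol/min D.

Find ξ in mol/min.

ξ = 258 mol/min

For D: n = n₀ − 1ξ → 276 = 534 − 1ξ, giving ξ = 258 mol/min.
Outlet amounts (n = n₀ + ν ξ):
  D: 534 − 1(258) = 276
  E: 655 − 1(258) = 397
  F: 0 + 2(258) = 516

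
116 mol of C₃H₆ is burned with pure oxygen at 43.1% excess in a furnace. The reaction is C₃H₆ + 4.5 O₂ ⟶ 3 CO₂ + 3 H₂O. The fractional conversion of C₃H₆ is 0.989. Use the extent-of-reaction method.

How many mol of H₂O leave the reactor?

344 mol

Stoichiometric O₂ = 4.5 × 116 = 522 mol; O₂ fed = 522 × 1.431 = 747 mol.
Fuel reacted = 0.989 × 116 → ξ = 114.7 mol.
Outlet (n = n₀ + ν ξ):
  C₃H₆: 116 − 1(114.7) = 1.276
  O₂: 747 − 4.5(114.7) = 230.7
  CO₂: 0 + 3(114.7) = 344.2
  H₂O: 0 + 3(114.7) = 344.2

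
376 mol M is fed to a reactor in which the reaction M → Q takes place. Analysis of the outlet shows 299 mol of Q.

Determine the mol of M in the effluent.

77 mol

For Q: n = n₀ + 1ξ → 299 = 0 + 1ξ, giving ξ = 299 mol.
Outlet amounts (n = n₀ + ν ξ):
  M: 376 − 1(299) = 77
  Q: 0 + 1(299) = 299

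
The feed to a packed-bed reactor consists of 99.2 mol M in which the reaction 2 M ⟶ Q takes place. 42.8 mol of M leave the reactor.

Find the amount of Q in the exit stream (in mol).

For M: n = n₀ − 2ξ → 42.8 = 99.2 − 2ξ, giving ξ = 28.2 mol.
Outlet amounts (n = n₀ + ν ξ):
  M: 99.2 − 2(28.2) = 42.8
  Q: 0 + 1(28.2) = 28.2

28.2 mol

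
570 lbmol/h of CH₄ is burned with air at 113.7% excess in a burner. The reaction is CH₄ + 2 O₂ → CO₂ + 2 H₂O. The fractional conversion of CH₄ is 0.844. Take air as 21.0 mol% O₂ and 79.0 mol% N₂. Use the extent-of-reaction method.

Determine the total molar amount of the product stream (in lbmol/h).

12200 lbmol/h

Stoichiometric O₂ = 2 × 570 = 1140 lbmol/h; O₂ fed = 1140 × 2.137 = 2436 lbmol/h.
N₂ fed = 2436 × 79/21 = 9165 lbmol/h.
Fuel reacted = 0.844 × 570 → ξ = 481.1 lbmol/h.
Outlet (n = n₀ + ν ξ):
  CH₄: 570 − 1(481.1) = 88.92
  O₂: 2436 − 2(481.1) = 1474
  N₂: 9165 (inert)
  CO₂: 0 + 1(481.1) = 481.1
  H₂O: 0 + 2(481.1) = 962.2
Total out = 88.92 + 1474 + 9165 + 481.1 + 962.2 = 12170 lbmol/h.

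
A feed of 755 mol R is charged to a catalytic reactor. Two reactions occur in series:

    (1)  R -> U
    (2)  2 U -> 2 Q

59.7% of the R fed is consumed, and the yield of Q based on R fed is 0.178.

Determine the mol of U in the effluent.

316 mol

Conversion of R: R consumed = 1ξ₁ = 0.597 × 755 → ξ₁ = 450.7 mol.
Yield of Q: 2ξ₂ / 755 = 0.178 → ξ₂ = 67.19 mol.
Outlet amounts (n = n₀ + Σ ν·ξ):
  R: 755 − 1(450.7) = 304.3
  U: 0 + 1(450.7) − 2(67.19) = 316.3
  Q: 0 + 2(67.19) = 134.4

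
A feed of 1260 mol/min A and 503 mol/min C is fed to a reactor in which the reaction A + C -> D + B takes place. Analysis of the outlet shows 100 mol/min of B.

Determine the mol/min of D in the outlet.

For B: n = n₀ + 1ξ → 100 = 0 + 1ξ, giving ξ = 100 mol/min.
Outlet amounts (n = n₀ + ν ξ):
  A: 1260 − 1(100) = 1160
  C: 503 − 1(100) = 403
  D: 0 + 1(100) = 100
  B: 0 + 1(100) = 100

100 mol/min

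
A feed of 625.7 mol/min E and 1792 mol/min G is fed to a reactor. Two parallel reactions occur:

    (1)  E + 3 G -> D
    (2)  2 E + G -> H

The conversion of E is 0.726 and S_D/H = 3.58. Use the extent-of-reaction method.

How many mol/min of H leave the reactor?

81.4 mol/min

Conversion of E: E consumed = 0.726 × 625.7 = 454.3 mol/min = 1ξ₁ + 2ξ₂.
Selectivity: 1ξ₁ / (1ξ₂) = 3.58 → ξ₁ = 3.58 ξ₂.
Substitute: (1·3.58 + 2) ξ₂ = 454.3 → ξ₂ = 81.41 mol/min, ξ₁ = 291.4 mol/min.
Outlet amounts (n = n₀ + Σ ν·ξ):
  E: 625.7 − 1(291.4) − 2(81.41) = 171.4
  G: 1792 − 3(291.4) − 1(81.41) = 836.3
  D: 0 + 1(291.4) = 291.4
  H: 0 + 1(81.41) = 81.41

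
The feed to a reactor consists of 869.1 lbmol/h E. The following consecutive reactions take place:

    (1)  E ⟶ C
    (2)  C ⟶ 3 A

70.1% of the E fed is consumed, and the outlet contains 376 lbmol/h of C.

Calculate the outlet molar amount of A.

Conversion of E: E consumed = 1ξ₁ = 0.701 × 869.1 → ξ₁ = 609.2 lbmol/h.
C balance: n_C = 0 + 1ξ₁ − 1ξ₂ = 376 → ξ₂ = (1·609.2 − 376)/1 = 233.2 lbmol/h.
Outlet amounts (n = n₀ + Σ ν·ξ):
  E: 869.1 − 1(609.2) = 259.9
  C: 0 + 1(609.2) − 1(233.2) = 376
  A: 0 + 3(233.2) = 699.7

700 lbmol/h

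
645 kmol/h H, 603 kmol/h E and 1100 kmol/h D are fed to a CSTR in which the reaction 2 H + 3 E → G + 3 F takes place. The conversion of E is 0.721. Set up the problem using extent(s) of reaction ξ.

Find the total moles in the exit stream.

2200 kmol/h

E reacted = 0.721 × 603 = 434.8 kmol/h; ν_E = −3, so ξ = 434.8/3 = 144.9 kmol/h.
Outlet amounts (n = n₀ + ν ξ):
  H: 645 − 2(144.9) = 355.2
  E: 603 − 3(144.9) = 168.2
  G: 0 + 1(144.9) = 144.9
  F: 0 + 3(144.9) = 434.8
  D: 1100 (inert)
Total out = 355.2 + 168.2 + 144.9 + 434.8 + 1100 = 2203 kmol/h.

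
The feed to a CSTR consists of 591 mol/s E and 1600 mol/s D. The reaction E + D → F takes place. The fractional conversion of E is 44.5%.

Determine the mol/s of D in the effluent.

1340 mol/s

E reacted = 0.445 × 591 = 263 mol/s; ν_E = −1, so ξ = 263/1 = 263 mol/s.
Outlet amounts (n = n₀ + ν ξ):
  E: 591 − 1(263) = 328
  D: 1600 − 1(263) = 1337
  F: 0 + 1(263) = 263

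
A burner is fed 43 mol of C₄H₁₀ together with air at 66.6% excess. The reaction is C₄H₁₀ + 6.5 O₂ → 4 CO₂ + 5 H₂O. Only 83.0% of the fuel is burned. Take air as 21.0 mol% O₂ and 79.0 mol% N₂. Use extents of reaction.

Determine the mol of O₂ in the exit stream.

234 mol

Stoichiometric O₂ = 6.5 × 43 = 279.5 mol; O₂ fed = 279.5 × 1.666 = 465.6 mol.
N₂ fed = 465.6 × 79/21 = 1752 mol.
Fuel reacted = 0.83 × 43 → ξ = 35.69 mol.
Outlet (n = n₀ + ν ξ):
  C₄H₁₀: 43 − 1(35.69) = 7.31
  O₂: 465.6 − 6.5(35.69) = 233.7
  N₂: 1752 (inert)
  CO₂: 0 + 4(35.69) = 142.8
  H₂O: 0 + 5(35.69) = 178.4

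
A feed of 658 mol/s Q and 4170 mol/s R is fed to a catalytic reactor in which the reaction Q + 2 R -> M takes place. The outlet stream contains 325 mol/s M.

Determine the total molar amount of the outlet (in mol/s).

For M: n = n₀ + 1ξ → 325 = 0 + 1ξ, giving ξ = 325 mol/s.
Outlet amounts (n = n₀ + ν ξ):
  Q: 658 − 1(325) = 333
  R: 4170 − 2(325) = 3520
  M: 0 + 1(325) = 325
Total out = 333 + 3520 + 325 = 4178 mol/s.

4180 mol/s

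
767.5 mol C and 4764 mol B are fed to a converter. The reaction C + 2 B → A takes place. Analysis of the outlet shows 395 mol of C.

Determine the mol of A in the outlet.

372 mol

For C: n = n₀ − 1ξ → 395 = 767.5 − 1ξ, giving ξ = 372.5 mol.
Outlet amounts (n = n₀ + ν ξ):
  C: 767.5 − 1(372.5) = 395
  B: 4764 − 2(372.5) = 4019
  A: 0 + 1(372.5) = 372.5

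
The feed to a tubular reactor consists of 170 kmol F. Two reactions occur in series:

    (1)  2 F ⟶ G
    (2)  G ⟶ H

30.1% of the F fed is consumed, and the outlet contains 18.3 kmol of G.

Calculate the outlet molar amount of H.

7.29 kmol

Conversion of F: F consumed = 2ξ₁ = 0.301 × 170 → ξ₁ = 25.59 kmol.
G balance: n_G = 0 + 1ξ₁ − 1ξ₂ = 18.3 → ξ₂ = (1·25.59 − 18.3)/1 = 7.285 kmol.
Outlet amounts (n = n₀ + Σ ν·ξ):
  F: 170 − 2(25.59) = 118.8
  G: 0 + 1(25.59) − 1(7.285) = 18.3
  H: 0 + 1(7.285) = 7.285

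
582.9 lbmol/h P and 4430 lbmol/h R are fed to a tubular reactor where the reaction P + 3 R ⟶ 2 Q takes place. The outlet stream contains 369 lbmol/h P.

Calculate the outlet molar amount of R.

For P: n = n₀ − 1ξ → 369 = 582.9 − 1ξ, giving ξ = 213.9 lbmol/h.
Outlet amounts (n = n₀ + ν ξ):
  P: 582.9 − 1(213.9) = 369
  R: 4430 − 3(213.9) = 3788
  Q: 0 + 2(213.9) = 427.8

3790 lbmol/h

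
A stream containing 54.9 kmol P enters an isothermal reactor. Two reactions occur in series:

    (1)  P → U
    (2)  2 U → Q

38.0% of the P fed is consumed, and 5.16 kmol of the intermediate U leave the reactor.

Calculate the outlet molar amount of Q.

7.85 kmol

Conversion of P: P consumed = 1ξ₁ = 0.38 × 54.9 → ξ₁ = 20.86 kmol.
U balance: n_U = 0 + 1ξ₁ − 2ξ₂ = 5.16 → ξ₂ = (1·20.86 − 5.16)/2 = 7.851 kmol.
Outlet amounts (n = n₀ + Σ ν·ξ):
  P: 54.9 − 1(20.86) = 34.04
  U: 0 + 1(20.86) − 2(7.851) = 5.16
  Q: 0 + 1(7.851) = 7.851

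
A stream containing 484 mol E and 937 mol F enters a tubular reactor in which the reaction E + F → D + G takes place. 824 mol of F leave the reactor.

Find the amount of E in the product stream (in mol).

371 mol

For F: n = n₀ − 1ξ → 824 = 937 − 1ξ, giving ξ = 113 mol.
Outlet amounts (n = n₀ + ν ξ):
  E: 484 − 1(113) = 371
  F: 937 − 1(113) = 824
  D: 0 + 1(113) = 113
  G: 0 + 1(113) = 113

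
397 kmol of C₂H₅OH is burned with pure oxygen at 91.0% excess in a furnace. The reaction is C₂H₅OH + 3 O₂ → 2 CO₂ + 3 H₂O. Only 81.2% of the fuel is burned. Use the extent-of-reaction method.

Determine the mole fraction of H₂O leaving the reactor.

Stoichiometric O₂ = 3 × 397 = 1191 kmol; O₂ fed = 1191 × 1.910 = 2275 kmol.
Fuel reacted = 0.812 × 397 → ξ = 322.4 kmol.
Outlet (n = n₀ + ν ξ):
  C₂H₅OH: 397 − 1(322.4) = 74.64
  O₂: 2275 − 3(322.4) = 1308
  CO₂: 0 + 2(322.4) = 644.7
  H₂O: 0 + 3(322.4) = 967.1
Total out = 2994 kmol; y_H₂O = 967.1 / 2994 = 0.323.

0.323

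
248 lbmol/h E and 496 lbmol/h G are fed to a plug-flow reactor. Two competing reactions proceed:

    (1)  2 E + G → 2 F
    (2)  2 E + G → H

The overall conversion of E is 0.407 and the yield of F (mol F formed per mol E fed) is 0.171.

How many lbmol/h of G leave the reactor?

Yield of F: 2ξ₁ / 248 = 0.171 → ξ₁ = 21.2 lbmol/h.
Conversion of E: 2ξ₁ + 2ξ₂ = 0.407 × 248 = 100.9 → ξ₂ = 29.26 lbmol/h.
Outlet amounts (n = n₀ + Σ ν·ξ):
  E: 248 − 2(21.2) − 2(29.26) = 147.1
  G: 496 − 1(21.2) − 1(29.26) = 445.5
  F: 0 + 2(21.2) = 42.41
  H: 0 + 1(29.26) = 29.26

446 lbmol/h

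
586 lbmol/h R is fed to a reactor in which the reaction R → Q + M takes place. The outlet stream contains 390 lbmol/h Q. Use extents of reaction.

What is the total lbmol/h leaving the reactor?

976 lbmol/h

For Q: n = n₀ + 1ξ → 390 = 0 + 1ξ, giving ξ = 390 lbmol/h.
Outlet amounts (n = n₀ + ν ξ):
  R: 586 − 1(390) = 196
  Q: 0 + 1(390) = 390
  M: 0 + 1(390) = 390
Total out = 196 + 390 + 390 = 976 lbmol/h.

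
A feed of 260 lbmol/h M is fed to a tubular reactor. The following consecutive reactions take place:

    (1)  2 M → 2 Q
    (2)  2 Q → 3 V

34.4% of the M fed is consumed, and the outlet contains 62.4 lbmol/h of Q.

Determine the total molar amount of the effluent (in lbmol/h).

Conversion of M: M consumed = 2ξ₁ = 0.344 × 260 → ξ₁ = 44.72 lbmol/h.
Q balance: n_Q = 0 + 2ξ₁ − 2ξ₂ = 62.4 → ξ₂ = (2·44.72 − 62.4)/2 = 13.52 lbmol/h.
Outlet amounts (n = n₀ + Σ ν·ξ):
  M: 260 − 2(44.72) = 170.6
  Q: 0 + 2(44.72) − 2(13.52) = 62.4
  V: 0 + 3(13.52) = 40.56
Total out = 170.6 + 62.4 + 40.56 = 273.5 lbmol/h.

274 lbmol/h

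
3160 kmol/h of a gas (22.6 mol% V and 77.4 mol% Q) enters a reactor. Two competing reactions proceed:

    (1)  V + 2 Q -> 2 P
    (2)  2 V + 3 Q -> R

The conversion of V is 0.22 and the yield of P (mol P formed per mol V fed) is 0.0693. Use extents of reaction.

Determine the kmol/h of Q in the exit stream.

2200 kmol/h

Yield of P: 2ξ₁ / 714.2 = 0.0693 → ξ₁ = 24.75 kmol/h.
Conversion of V: 1ξ₁ + 2ξ₂ = 0.22 × 714.2 = 157.1 → ξ₂ = 66.18 kmol/h.
Outlet amounts (n = n₀ + Σ ν·ξ):
  V: 714.2 − 1(24.75) − 2(66.18) = 557
  Q: 2446 − 2(24.75) − 3(66.18) = 2198
  P: 0 + 2(24.75) = 49.49
  R: 0 + 1(66.18) = 66.18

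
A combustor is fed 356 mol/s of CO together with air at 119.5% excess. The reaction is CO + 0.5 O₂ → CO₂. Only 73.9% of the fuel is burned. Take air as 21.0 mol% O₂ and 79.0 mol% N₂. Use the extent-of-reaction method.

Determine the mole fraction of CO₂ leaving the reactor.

Stoichiometric O₂ = 0.5 × 356 = 178 mol/s; O₂ fed = 178 × 2.195 = 390.7 mol/s.
N₂ fed = 390.7 × 79/21 = 1470 mol/s.
Fuel reacted = 0.739 × 356 → ξ = 263.1 mol/s.
Outlet (n = n₀ + ν ξ):
  CO: 356 − 1(263.1) = 92.92
  O₂: 390.7 − 0.5(263.1) = 259.2
  N₂: 1470 (inert)
  CO₂: 0 + 1(263.1) = 263.1
Total out = 2085 mol/s; y_CO₂ = 263.1 / 2085 = 0.1262.

0.126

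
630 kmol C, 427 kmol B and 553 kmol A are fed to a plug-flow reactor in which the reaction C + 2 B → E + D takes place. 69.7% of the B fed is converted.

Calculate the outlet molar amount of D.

B reacted = 0.697 × 427 = 297.6 kmol; ν_B = −2, so ξ = 297.6/2 = 148.8 kmol.
Outlet amounts (n = n₀ + ν ξ):
  C: 630 − 1(148.8) = 481.2
  B: 427 − 2(148.8) = 129.4
  E: 0 + 1(148.8) = 148.8
  D: 0 + 1(148.8) = 148.8
  A: 553 (inert)

149 kmol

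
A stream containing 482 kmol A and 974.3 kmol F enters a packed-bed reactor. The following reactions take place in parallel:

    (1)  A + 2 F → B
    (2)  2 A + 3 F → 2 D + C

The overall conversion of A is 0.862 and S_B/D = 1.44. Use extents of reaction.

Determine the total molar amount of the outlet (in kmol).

796 kmol

Conversion of A: A consumed = 0.862 × 482 = 415.5 kmol = 1ξ₁ + 2ξ₂.
Selectivity: 1ξ₁ / (2ξ₂) = 1.44 → ξ₁ = 2.88 ξ₂.
Substitute: (1·2.88 + 2) ξ₂ = 415.5 → ξ₂ = 85.14 kmol, ξ₁ = 245.2 kmol.
Outlet amounts (n = n₀ + Σ ν·ξ):
  A: 482 − 1(245.2) − 2(85.14) = 66.52
  F: 974.3 − 2(245.2) − 3(85.14) = 228.5
  B: 0 + 1(245.2) = 245.2
  D: 0 + 2(85.14) = 170.3
  C: 0 + 1(85.14) = 85.14
Total out = 66.52 + 228.5 + 245.2 + 170.3 + 85.14 = 795.6 kmol.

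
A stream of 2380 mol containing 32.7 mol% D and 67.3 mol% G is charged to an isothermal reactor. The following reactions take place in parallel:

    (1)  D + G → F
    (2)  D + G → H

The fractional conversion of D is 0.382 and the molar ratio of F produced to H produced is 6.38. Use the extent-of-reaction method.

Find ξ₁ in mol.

ξ₁ = 257 mol

Conversion of D: D consumed = 0.382 × 778.3 = 297.3 mol = 1ξ₁ + 1ξ₂.
Selectivity: 1ξ₁ / (1ξ₂) = 6.38 → ξ₁ = 6.38 ξ₂.
Substitute: (1·6.38 + 1) ξ₂ = 297.3 → ξ₂ = 40.28 mol, ξ₁ = 257 mol.
Outlet amounts (n = n₀ + Σ ν·ξ):
  D: 778.3 − 1(257) − 1(40.28) = 481
  G: 1602 − 1(257) − 1(40.28) = 1304
  F: 0 + 1(257) = 257
  H: 0 + 1(40.28) = 40.28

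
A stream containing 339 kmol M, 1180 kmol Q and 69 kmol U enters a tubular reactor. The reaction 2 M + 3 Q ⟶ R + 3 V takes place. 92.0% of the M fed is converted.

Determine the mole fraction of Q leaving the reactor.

M reacted = 0.92 × 339 = 311.9 kmol; ν_M = −2, so ξ = 311.9/2 = 155.9 kmol.
Outlet amounts (n = n₀ + ν ξ):
  M: 339 − 2(155.9) = 27.12
  Q: 1180 − 3(155.9) = 712.2
  R: 0 + 1(155.9) = 155.9
  V: 0 + 3(155.9) = 467.8
  U: 69 (inert)
Total out = 1432 kmol; y_Q = 712.2 / 1432 = 0.4973.

0.497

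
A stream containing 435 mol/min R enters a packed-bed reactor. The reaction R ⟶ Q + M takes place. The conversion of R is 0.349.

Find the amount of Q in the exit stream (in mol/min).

152 mol/min

R reacted = 0.349 × 435 = 151.8 mol/min; ν_R = −1, so ξ = 151.8/1 = 151.8 mol/min.
Outlet amounts (n = n₀ + ν ξ):
  R: 435 − 1(151.8) = 283.2
  Q: 0 + 1(151.8) = 151.8
  M: 0 + 1(151.8) = 151.8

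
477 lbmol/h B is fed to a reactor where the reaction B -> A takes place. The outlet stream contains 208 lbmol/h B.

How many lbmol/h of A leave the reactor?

For B: n = n₀ − 1ξ → 208 = 477 − 1ξ, giving ξ = 269 lbmol/h.
Outlet amounts (n = n₀ + ν ξ):
  B: 477 − 1(269) = 208
  A: 0 + 1(269) = 269

269 lbmol/h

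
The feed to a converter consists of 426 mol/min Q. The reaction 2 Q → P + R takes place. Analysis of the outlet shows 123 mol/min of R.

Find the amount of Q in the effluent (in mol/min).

For R: n = n₀ + 1ξ → 123 = 0 + 1ξ, giving ξ = 123 mol/min.
Outlet amounts (n = n₀ + ν ξ):
  Q: 426 − 2(123) = 180
  P: 0 + 1(123) = 123
  R: 0 + 1(123) = 123

180 mol/min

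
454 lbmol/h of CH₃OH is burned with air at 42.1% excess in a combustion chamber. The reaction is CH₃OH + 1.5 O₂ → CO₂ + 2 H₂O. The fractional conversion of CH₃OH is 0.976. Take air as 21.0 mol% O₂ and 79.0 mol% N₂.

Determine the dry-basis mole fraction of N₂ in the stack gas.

Stoichiometric O₂ = 1.5 × 454 = 681 lbmol/h; O₂ fed = 681 × 1.421 = 967.7 lbmol/h.
N₂ fed = 967.7 × 79/21 = 3640 lbmol/h.
Fuel reacted = 0.976 × 454 → ξ = 443.1 lbmol/h.
Outlet (n = n₀ + ν ξ):
  CH₃OH: 454 − 1(443.1) = 10.9
  O₂: 967.7 − 1.5(443.1) = 303
  N₂: 3640 (inert)
  CO₂: 0 + 1(443.1) = 443.1
  H₂O: 0 + 2(443.1) = 886.2
Dry total = 4397 lbmol/h; y_N₂ (dry) = 3640 / 4397 = 0.8278.

0.828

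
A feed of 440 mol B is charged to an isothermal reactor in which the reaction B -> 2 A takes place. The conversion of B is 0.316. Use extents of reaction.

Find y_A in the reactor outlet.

B reacted = 0.316 × 440 = 139 mol; ν_B = −1, so ξ = 139/1 = 139 mol.
Outlet amounts (n = n₀ + ν ξ):
  B: 440 − 1(139) = 301
  A: 0 + 2(139) = 278.1
Total out = 579 mol; y_A = 278.1 / 579 = 0.4802.

0.48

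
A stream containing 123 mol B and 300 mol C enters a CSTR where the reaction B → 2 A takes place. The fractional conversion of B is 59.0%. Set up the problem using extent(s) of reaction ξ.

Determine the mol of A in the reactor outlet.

145 mol

B reacted = 0.59 × 123 = 72.57 mol; ν_B = −1, so ξ = 72.57/1 = 72.57 mol.
Outlet amounts (n = n₀ + ν ξ):
  B: 123 − 1(72.57) = 50.43
  A: 0 + 2(72.57) = 145.1
  C: 300 (inert)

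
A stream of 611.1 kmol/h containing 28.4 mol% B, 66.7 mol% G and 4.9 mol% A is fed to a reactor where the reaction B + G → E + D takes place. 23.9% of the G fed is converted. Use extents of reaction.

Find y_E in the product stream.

0.159

G reacted = 0.239 × 407.6 = 97.42 kmol/h; ν_G = −1, so ξ = 97.42/1 = 97.42 kmol/h.
Outlet amounts (n = n₀ + ν ξ):
  B: 173.6 − 1(97.42) = 76.14
  G: 407.6 − 1(97.42) = 310.2
  E: 0 + 1(97.42) = 97.42
  D: 0 + 1(97.42) = 97.42
  A: 29.94 (inert)
Total out = 611.1 kmol/h; y_E = 97.42 / 611.1 = 0.1594.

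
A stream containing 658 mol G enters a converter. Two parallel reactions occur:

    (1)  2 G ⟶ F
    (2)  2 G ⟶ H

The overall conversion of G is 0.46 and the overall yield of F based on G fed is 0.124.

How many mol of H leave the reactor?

69.7 mol

Yield of F: 1ξ₁ / 658 = 0.124 → ξ₁ = 81.59 mol.
Conversion of G: 2ξ₁ + 2ξ₂ = 0.46 × 658 = 302.7 → ξ₂ = 69.75 mol.
Outlet amounts (n = n₀ + Σ ν·ξ):
  G: 658 − 2(81.59) − 2(69.75) = 355.3
  F: 0 + 1(81.59) = 81.59
  H: 0 + 1(69.75) = 69.75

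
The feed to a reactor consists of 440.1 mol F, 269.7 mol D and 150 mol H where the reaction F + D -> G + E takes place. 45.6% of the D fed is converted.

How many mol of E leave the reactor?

D reacted = 0.456 × 269.7 = 123 mol; ν_D = −1, so ξ = 123/1 = 123 mol.
Outlet amounts (n = n₀ + ν ξ):
  F: 440.1 − 1(123) = 317.1
  D: 269.7 − 1(123) = 146.7
  G: 0 + 1(123) = 123
  E: 0 + 1(123) = 123
  H: 150 (inert)

123 mol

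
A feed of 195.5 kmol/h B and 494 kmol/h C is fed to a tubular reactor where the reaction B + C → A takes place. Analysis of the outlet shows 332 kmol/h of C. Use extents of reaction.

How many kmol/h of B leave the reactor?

33.5 kmol/h

For C: n = n₀ − 1ξ → 332 = 494 − 1ξ, giving ξ = 162 kmol/h.
Outlet amounts (n = n₀ + ν ξ):
  B: 195.5 − 1(162) = 33.5
  C: 494 − 1(162) = 332
  A: 0 + 1(162) = 162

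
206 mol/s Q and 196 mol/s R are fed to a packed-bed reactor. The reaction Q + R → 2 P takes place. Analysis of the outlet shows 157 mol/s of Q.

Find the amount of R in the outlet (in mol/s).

For Q: n = n₀ − 1ξ → 157 = 206 − 1ξ, giving ξ = 49 mol/s.
Outlet amounts (n = n₀ + ν ξ):
  Q: 206 − 1(49) = 157
  R: 196 − 1(49) = 147
  P: 0 + 2(49) = 98

147 mol/s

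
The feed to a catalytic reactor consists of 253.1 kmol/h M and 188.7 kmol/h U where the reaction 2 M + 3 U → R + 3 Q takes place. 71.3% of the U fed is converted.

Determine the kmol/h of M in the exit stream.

U reacted = 0.713 × 188.7 = 134.5 kmol/h; ν_U = −3, so ξ = 134.5/3 = 44.85 kmol/h.
Outlet amounts (n = n₀ + ν ξ):
  M: 253.1 − 2(44.85) = 163.4
  U: 188.7 − 3(44.85) = 54.16
  R: 0 + 1(44.85) = 44.85
  Q: 0 + 3(44.85) = 134.5

163 kmol/h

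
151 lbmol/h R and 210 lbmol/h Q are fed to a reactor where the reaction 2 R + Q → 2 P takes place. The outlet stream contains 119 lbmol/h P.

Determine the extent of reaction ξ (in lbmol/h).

For P: n = n₀ + 2ξ → 119 = 0 + 2ξ, giving ξ = 59.5 lbmol/h.
Outlet amounts (n = n₀ + ν ξ):
  R: 151 − 2(59.5) = 32
  Q: 210 − 1(59.5) = 150.5
  P: 0 + 2(59.5) = 119

ξ = 59.5 lbmol/h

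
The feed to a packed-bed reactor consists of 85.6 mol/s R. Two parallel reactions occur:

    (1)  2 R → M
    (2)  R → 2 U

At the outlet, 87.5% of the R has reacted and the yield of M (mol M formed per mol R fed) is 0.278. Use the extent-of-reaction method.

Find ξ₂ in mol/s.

Yield of M: 1ξ₁ / 85.6 = 0.278 → ξ₁ = 23.8 mol/s.
Conversion of R: 2ξ₁ + 1ξ₂ = 0.875 × 85.6 = 74.9 → ξ₂ = 27.31 mol/s.
Outlet amounts (n = n₀ + Σ ν·ξ):
  R: 85.6 − 2(23.8) − 1(27.31) = 10.7
  M: 0 + 1(23.8) = 23.8
  U: 0 + 2(27.31) = 54.61

ξ₂ = 27.3 mol/s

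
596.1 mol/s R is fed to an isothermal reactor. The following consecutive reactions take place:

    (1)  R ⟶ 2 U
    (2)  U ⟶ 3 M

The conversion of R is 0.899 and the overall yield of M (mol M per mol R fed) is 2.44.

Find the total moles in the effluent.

Conversion of R: R consumed = 1ξ₁ = 0.899 × 596.1 → ξ₁ = 535.9 mol/s.
Yield of M: 3ξ₂ / 596.1 = 2.44 → ξ₂ = 484.8 mol/s.
Outlet amounts (n = n₀ + Σ ν·ξ):
  R: 596.1 − 1(535.9) = 60.21
  U: 0 + 2(535.9) − 1(484.8) = 587
  M: 0 + 3(484.8) = 1454
Total out = 60.21 + 587 + 1454 = 2102 mol/s.

2100 mol/s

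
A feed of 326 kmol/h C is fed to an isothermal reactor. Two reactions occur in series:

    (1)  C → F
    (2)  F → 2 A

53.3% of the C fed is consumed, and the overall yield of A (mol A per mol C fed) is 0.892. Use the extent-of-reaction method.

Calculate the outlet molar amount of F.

Conversion of C: C consumed = 1ξ₁ = 0.533 × 326 → ξ₁ = 173.8 kmol/h.
Yield of A: 2ξ₂ / 326 = 0.892 → ξ₂ = 145.4 kmol/h.
Outlet amounts (n = n₀ + Σ ν·ξ):
  C: 326 − 1(173.8) = 152.2
  F: 0 + 1(173.8) − 1(145.4) = 28.36
  A: 0 + 2(145.4) = 290.8

28.4 kmol/h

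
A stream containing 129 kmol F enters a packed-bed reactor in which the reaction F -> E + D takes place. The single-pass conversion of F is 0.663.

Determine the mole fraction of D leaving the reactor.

F reacted = 0.663 × 129 = 85.53 kmol; ν_F = −1, so ξ = 85.53/1 = 85.53 kmol.
Outlet amounts (n = n₀ + ν ξ):
  F: 129 − 1(85.53) = 43.47
  E: 0 + 1(85.53) = 85.53
  D: 0 + 1(85.53) = 85.53
Total out = 214.5 kmol; y_D = 85.53 / 214.5 = 0.3987.

0.399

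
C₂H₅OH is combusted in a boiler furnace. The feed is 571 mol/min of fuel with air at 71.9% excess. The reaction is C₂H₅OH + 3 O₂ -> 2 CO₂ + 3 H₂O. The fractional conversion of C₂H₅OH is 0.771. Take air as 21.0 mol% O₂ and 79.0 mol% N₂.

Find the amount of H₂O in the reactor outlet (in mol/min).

Stoichiometric O₂ = 3 × 571 = 1713 mol/min; O₂ fed = 1713 × 1.719 = 2945 mol/min.
N₂ fed = 2945 × 79/21 = 11080 mol/min.
Fuel reacted = 0.771 × 571 → ξ = 440.2 mol/min.
Outlet (n = n₀ + ν ξ):
  C₂H₅OH: 571 − 1(440.2) = 130.8
  O₂: 2945 − 3(440.2) = 1624
  N₂: 11080 (inert)
  CO₂: 0 + 2(440.2) = 880.5
  H₂O: 0 + 3(440.2) = 1321

1320 mol/min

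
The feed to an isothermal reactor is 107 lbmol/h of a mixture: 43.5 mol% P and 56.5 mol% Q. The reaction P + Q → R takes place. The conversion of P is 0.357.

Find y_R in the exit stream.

0.184

P reacted = 0.357 × 46.55 = 16.62 lbmol/h; ν_P = −1, so ξ = 16.62/1 = 16.62 lbmol/h.
Outlet amounts (n = n₀ + ν ξ):
  P: 46.55 − 1(16.62) = 29.93
  Q: 60.45 − 1(16.62) = 43.84
  R: 0 + 1(16.62) = 16.62
Total out = 90.38 lbmol/h; y_R = 16.62 / 90.38 = 0.1838.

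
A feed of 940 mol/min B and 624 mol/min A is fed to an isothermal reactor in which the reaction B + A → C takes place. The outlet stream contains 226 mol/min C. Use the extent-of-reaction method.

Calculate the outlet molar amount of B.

714 mol/min

For C: n = n₀ + 1ξ → 226 = 0 + 1ξ, giving ξ = 226 mol/min.
Outlet amounts (n = n₀ + ν ξ):
  B: 940 − 1(226) = 714
  A: 624 − 1(226) = 398
  C: 0 + 1(226) = 226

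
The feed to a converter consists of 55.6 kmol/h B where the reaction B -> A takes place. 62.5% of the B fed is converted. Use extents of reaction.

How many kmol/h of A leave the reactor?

34.8 kmol/h

B reacted = 0.625 × 55.6 = 34.75 kmol/h; ν_B = −1, so ξ = 34.75/1 = 34.75 kmol/h.
Outlet amounts (n = n₀ + ν ξ):
  B: 55.6 − 1(34.75) = 20.85
  A: 0 + 1(34.75) = 34.75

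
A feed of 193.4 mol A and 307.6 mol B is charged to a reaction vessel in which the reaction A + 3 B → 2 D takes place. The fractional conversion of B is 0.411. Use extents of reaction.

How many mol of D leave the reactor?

B reacted = 0.411 × 307.6 = 126.4 mol; ν_B = −3, so ξ = 126.4/3 = 42.14 mol.
Outlet amounts (n = n₀ + ν ξ):
  A: 193.4 − 1(42.14) = 151.3
  B: 307.6 − 3(42.14) = 181.2
  D: 0 + 2(42.14) = 84.28

84.3 mol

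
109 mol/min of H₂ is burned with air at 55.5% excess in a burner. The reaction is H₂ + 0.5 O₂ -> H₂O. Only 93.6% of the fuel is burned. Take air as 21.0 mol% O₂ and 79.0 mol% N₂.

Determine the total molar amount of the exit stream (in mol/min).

Stoichiometric O₂ = 0.5 × 109 = 54.5 mol/min; O₂ fed = 54.5 × 1.555 = 84.75 mol/min.
N₂ fed = 84.75 × 79/21 = 318.8 mol/min.
Fuel reacted = 0.936 × 109 → ξ = 102 mol/min.
Outlet (n = n₀ + ν ξ):
  H₂: 109 − 1(102) = 6.976
  O₂: 84.75 − 0.5(102) = 33.74
  N₂: 318.8 (inert)
  H₂O: 0 + 1(102) = 102
Total out = 6.976 + 33.74 + 318.8 + 102 = 461.5 mol/min.

462 mol/min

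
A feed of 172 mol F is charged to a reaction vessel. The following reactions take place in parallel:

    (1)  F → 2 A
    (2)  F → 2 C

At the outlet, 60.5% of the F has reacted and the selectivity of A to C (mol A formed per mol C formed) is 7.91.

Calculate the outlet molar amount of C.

Conversion of F: F consumed = 0.605 × 172 = 104.1 mol = 1ξ₁ + 1ξ₂.
Selectivity: 2ξ₁ / (2ξ₂) = 7.91 → ξ₁ = 7.91 ξ₂.
Substitute: (1·7.91 + 1) ξ₂ = 104.1 → ξ₂ = 11.68 mol, ξ₁ = 92.38 mol.
Outlet amounts (n = n₀ + Σ ν·ξ):
  F: 172 − 1(92.38) − 1(11.68) = 67.94
  A: 0 + 2(92.38) = 184.8
  C: 0 + 2(11.68) = 23.36

23.4 mol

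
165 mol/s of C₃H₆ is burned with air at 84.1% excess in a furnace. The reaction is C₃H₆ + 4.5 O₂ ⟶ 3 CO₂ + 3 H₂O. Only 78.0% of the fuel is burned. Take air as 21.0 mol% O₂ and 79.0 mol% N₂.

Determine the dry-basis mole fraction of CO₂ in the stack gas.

Stoichiometric O₂ = 4.5 × 165 = 742.5 mol/s; O₂ fed = 742.5 × 1.841 = 1367 mol/s.
N₂ fed = 1367 × 79/21 = 5142 mol/s.
Fuel reacted = 0.78 × 165 → ξ = 128.7 mol/s.
Outlet (n = n₀ + ν ξ):
  C₃H₆: 165 − 1(128.7) = 36.3
  O₂: 1367 − 4.5(128.7) = 787.8
  N₂: 5142 (inert)
  CO₂: 0 + 3(128.7) = 386.1
  H₂O: 0 + 3(128.7) = 386.1
Dry total = 6352 mol/s; y_CO₂ (dry) = 386.1 / 6352 = 0.06078.

0.0608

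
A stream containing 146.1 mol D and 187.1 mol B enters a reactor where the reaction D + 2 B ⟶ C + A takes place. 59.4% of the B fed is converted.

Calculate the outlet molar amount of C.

55.6 mol

B reacted = 0.594 × 187.1 = 111.1 mol; ν_B = −2, so ξ = 111.1/2 = 55.57 mol.
Outlet amounts (n = n₀ + ν ξ):
  D: 146.1 − 1(55.57) = 90.53
  B: 187.1 − 2(55.57) = 75.96
  C: 0 + 1(55.57) = 55.57
  A: 0 + 1(55.57) = 55.57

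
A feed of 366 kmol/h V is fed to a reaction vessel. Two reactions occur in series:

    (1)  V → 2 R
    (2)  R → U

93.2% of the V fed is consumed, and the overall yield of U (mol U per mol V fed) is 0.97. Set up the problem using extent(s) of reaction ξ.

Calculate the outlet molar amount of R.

Conversion of V: V consumed = 1ξ₁ = 0.932 × 366 → ξ₁ = 341.1 kmol/h.
Yield of U: 1ξ₂ / 366 = 0.97 → ξ₂ = 355 kmol/h.
Outlet amounts (n = n₀ + Σ ν·ξ):
  V: 366 − 1(341.1) = 24.89
  R: 0 + 2(341.1) − 1(355) = 327.2
  U: 0 + 1(355) = 355

327 kmol/h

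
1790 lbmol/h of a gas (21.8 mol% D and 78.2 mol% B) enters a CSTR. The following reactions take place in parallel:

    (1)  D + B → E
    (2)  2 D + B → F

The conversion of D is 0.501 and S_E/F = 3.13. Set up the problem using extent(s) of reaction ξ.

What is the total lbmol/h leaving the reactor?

Conversion of D: D consumed = 0.501 × 390.2 = 195.5 lbmol/h = 1ξ₁ + 2ξ₂.
Selectivity: 1ξ₁ / (1ξ₂) = 3.13 → ξ₁ = 3.13 ξ₂.
Substitute: (1·3.13 + 2) ξ₂ = 195.5 → ξ₂ = 38.11 lbmol/h, ξ₁ = 119.3 lbmol/h.
Outlet amounts (n = n₀ + Σ ν·ξ):
  D: 390.2 − 1(119.3) − 2(38.11) = 194.7
  B: 1400 − 1(119.3) − 1(38.11) = 1242
  E: 0 + 1(119.3) = 119.3
  F: 0 + 1(38.11) = 38.11
Total out = 194.7 + 1242 + 119.3 + 38.11 = 1594 lbmol/h.

1590 lbmol/h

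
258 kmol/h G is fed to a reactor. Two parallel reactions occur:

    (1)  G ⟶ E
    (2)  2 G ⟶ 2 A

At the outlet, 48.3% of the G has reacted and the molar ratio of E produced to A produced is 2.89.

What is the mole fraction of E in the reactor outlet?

Conversion of G: G consumed = 0.483 × 258 = 124.6 kmol/h = 1ξ₁ + 2ξ₂.
Selectivity: 1ξ₁ / (2ξ₂) = 2.89 → ξ₁ = 5.78 ξ₂.
Substitute: (1·5.78 + 2) ξ₂ = 124.6 → ξ₂ = 16.02 kmol/h, ξ₁ = 92.58 kmol/h.
Outlet amounts (n = n₀ + Σ ν·ξ):
  G: 258 − 1(92.58) − 2(16.02) = 133.4
  E: 0 + 1(92.58) = 92.58
  A: 0 + 2(16.02) = 32.03
Total out = 258 kmol/h; y_E = 92.58 / 258 = 0.3588.

0.359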